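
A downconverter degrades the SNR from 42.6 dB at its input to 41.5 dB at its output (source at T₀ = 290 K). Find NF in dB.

NF (dB) = SNR_in(dB) − SNR_out(dB) when the source is at T₀
NF = 42.6 − 41.5 = 1.1 dB

1.1 dB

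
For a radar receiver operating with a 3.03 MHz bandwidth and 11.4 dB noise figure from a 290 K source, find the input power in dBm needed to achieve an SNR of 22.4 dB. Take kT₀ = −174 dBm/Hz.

Sensitivity = −174 + 10 log₁₀(B) + NF + SNR_min
= −174 + 64.81 + 11.4 + 22.4
= −75.39 dBm → −75.4 dBm

−75.4 dBm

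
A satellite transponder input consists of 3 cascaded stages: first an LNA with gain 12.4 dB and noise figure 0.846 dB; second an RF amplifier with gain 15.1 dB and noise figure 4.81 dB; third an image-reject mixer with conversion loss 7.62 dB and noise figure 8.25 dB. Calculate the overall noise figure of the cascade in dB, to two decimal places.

Convert to linear (a loss of L dB is a gain of −L dB): F_i = 10^(NF_i/10), G_i = 10^(G_i,dB/10)
  Stage 1: F_1 = 10^(0.846/10) = 1.215, G_1 = 10^(12.4/10) = 17.38
  Stage 2: F_2 = 10^(4.81/10) = 3.027, G_2 = 10^(15.1/10) = 32.36
  Stage 3: F_3 = 10^(8.25/10) = 6.683, G_3 = 10^(−7.62/10) = 0.1730
Friis cascade:
  F = 1.215 + (3.027 − 1)/17.38 + (6.683 − 1)/562.3 = 1.342
NF = 10 log₁₀(1.342) = 1.28 dB

1.28 dB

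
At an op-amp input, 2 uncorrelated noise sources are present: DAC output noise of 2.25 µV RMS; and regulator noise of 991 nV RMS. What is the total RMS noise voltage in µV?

Uncorrelated sources add in power (mean-square): V_tot = √(ΣV_i²)
V_tot = √[(2.25×10⁻⁶)² + (9.91×10⁻⁷)²] = 2.46×10⁻⁶ V = 2.46 µV

2.46 µV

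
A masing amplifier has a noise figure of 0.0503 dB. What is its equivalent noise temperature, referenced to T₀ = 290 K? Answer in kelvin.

3.38 K

F = 10^(0.0503/10) = 1.01165
T_e = (F − 1)·T₀ = (1.01165 − 1) × 290 = 3.38 K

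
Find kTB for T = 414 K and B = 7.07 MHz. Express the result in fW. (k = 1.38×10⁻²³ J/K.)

40.4 fW

P_n = kTB = 1.38×10⁻²³ × 414 × 7.07×10⁶ = 4.04×10⁻¹⁴ W = 40.4 fW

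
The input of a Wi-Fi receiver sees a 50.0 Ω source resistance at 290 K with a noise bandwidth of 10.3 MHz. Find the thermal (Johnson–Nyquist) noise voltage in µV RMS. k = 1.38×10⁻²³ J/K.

2.87 µV

V_n = √(4kTRB)
4kTRB = 4 × 1.38×10⁻²³ × 290 × 5.00×10¹ × 1.03×10⁷ = 8.24×10⁻¹² V²
V_n = √(8.24×10⁻¹²) = 2.87×10⁻⁶ V = 2.87 µV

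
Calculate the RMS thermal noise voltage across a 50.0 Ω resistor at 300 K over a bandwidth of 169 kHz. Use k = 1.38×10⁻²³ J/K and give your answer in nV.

374 nV

V_n = √(4kTRB)
4kTRB = 4 × 1.38×10⁻²³ × 300 × 5.00×10¹ × 1.69×10⁵ = 1.40×10⁻¹³ V²
V_n = √(1.40×10⁻¹³) = 3.74×10⁻⁷ V = 374 nV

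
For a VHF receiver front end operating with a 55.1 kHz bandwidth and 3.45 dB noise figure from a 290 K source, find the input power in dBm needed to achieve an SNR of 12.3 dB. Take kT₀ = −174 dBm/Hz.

Sensitivity = −174 + 10 log₁₀(B) + NF + SNR_min
= −174 + 47.41 + 3.45 + 12.3
= −110.84 dBm → −110.8 dBm

−110.8 dBm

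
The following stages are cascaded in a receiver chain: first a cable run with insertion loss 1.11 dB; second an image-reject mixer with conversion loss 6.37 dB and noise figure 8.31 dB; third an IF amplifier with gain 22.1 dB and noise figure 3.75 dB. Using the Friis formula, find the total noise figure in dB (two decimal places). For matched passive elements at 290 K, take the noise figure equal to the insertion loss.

Convert to linear (a loss of L dB is a gain of −L dB): F_i = 10^(NF_i/10), G_i = 10^(G_i,dB/10)
  Stage 1: F_1 = 10^(1.11/10) = 1.291, G_1 = 10^(−1.11/10) = 0.7745
  Stage 2: F_2 = 10^(8.31/10) = 6.776, G_2 = 10^(−6.37/10) = 0.2307
  Stage 3: F_3 = 10^(3.75/10) = 2.371, G_3 = 10^(22.1/10) = 162.2
Friis cascade:
  F = 1.291 + (6.776 − 1)/0.7745 + (2.371 − 1)/0.1786 = 16.43
NF = 10 log₁₀(16.43) = 12.16 dB

12.16 dB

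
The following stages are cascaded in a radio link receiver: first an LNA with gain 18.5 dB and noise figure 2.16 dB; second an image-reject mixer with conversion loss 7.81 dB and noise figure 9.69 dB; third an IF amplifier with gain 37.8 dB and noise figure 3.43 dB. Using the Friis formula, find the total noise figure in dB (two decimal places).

Convert to linear (a loss of L dB is a gain of −L dB): F_i = 10^(NF_i/10), G_i = 10^(G_i,dB/10)
  Stage 1: F_1 = 10^(2.16/10) = 1.644, G_1 = 10^(18.5/10) = 70.79
  Stage 2: F_2 = 10^(9.69/10) = 9.311, G_2 = 10^(−7.81/10) = 0.1656
  Stage 3: F_3 = 10^(3.43/10) = 2.203, G_3 = 10^(37.8/10) = 6026
Friis cascade:
  F = 1.644 + (9.311 − 1)/70.79 + (2.203 − 1)/11.72 = 1.864
NF = 10 log₁₀(1.864) = 2.71 dB

2.71 dB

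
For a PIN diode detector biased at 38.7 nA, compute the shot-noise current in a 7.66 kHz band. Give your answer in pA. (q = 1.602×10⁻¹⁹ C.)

I_n = √(2qI·B)
2qI·B = 2 × 1.602×10⁻¹⁹ × 3.87×10⁻⁸ × 7.66×10³ = 9.50×10⁻²³ A²
I_n = √(9.50×10⁻²³) = 9.75×10⁻¹² A = 9.75 pA

9.75 pA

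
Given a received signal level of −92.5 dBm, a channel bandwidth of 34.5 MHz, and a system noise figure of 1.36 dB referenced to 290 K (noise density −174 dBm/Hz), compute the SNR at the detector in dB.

Noise floor: N = −174 + 10 log₁₀(B) + NF
10 log₁₀(3.45×10⁷) = 75.38 dB
N = −174 + 75.38 + 1.36 = −97.26 dBm
SNR = P_sig − N = −92.5 − (−97.26) = 4.76 dB → 4.8 dB

4.8 dB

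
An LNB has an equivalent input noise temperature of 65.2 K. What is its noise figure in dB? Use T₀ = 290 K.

0.881 dB

F = 1 + T_e/T₀ = 1 + 65.2/290 = 1.22483
NF = 10 log₁₀(1.22483) = 0.881 dB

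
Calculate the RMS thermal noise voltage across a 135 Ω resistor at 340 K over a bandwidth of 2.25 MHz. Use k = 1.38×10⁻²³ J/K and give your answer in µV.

V_n = √(4kTRB)
4kTRB = 4 × 1.38×10⁻²³ × 340 × 1.35×10² × 2.25×10⁶ = 5.70×10⁻¹² V²
V_n = √(5.70×10⁻¹²) = 2.39×10⁻⁶ V = 2.39 µV

2.39 µV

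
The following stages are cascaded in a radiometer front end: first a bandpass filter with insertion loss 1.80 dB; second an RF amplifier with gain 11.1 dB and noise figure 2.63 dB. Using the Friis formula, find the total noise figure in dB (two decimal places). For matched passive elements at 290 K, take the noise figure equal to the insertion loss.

4.43 dB

Convert to linear (a loss of L dB is a gain of −L dB): F_i = 10^(NF_i/10), G_i = 10^(G_i,dB/10)
  Stage 1: F_1 = 10^(1.80/10) = 1.514, G_1 = 10^(−1.80/10) = 0.6607
  Stage 2: F_2 = 10^(2.63/10) = 1.832, G_2 = 10^(11.1/10) = 12.88
Friis cascade:
  F = 1.514 + (1.832 − 1)/0.6607 = 2.773
NF = 10 log₁₀(2.773) = 4.43 dB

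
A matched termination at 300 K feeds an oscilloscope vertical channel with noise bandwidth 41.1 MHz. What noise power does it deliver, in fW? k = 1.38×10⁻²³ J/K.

P_n = kTB = 1.38×10⁻²³ × 300 × 4.11×10⁷ = 1.70×10⁻¹³ W = 170 fW

170 fW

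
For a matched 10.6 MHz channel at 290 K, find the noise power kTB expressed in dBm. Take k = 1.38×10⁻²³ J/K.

P_n = kTB = 1.38×10⁻²³ × 290 × 1.06×10⁷ = 4.24×10⁻¹⁴ W
In dBm: 10 log₁₀(4.24×10⁻¹⁴ / 10⁻³) = −103.7 dBm

−103.7 dBm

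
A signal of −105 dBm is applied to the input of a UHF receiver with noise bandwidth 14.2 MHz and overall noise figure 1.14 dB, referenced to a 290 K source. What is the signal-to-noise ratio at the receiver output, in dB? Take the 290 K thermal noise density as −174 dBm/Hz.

−3.7 dB

Noise floor: N = −174 + 10 log₁₀(B) + NF
10 log₁₀(1.42×10⁷) = 71.52 dB
N = −174 + 71.52 + 1.14 = −101.34 dBm
SNR = P_sig − N = −105 − (−101.34) = −3.66 dB → −3.7 dB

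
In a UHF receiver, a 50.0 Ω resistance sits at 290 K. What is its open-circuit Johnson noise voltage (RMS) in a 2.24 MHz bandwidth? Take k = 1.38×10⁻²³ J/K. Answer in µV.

1.34 µV

V_n = √(4kTRB)
4kTRB = 4 × 1.38×10⁻²³ × 290 × 5.00×10¹ × 2.24×10⁶ = 1.79×10⁻¹² V²
V_n = √(1.79×10⁻¹²) = 1.34×10⁻⁶ V = 1.34 µV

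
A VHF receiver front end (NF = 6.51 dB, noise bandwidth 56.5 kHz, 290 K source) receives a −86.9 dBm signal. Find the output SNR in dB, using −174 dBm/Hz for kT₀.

Noise floor: N = −174 + 10 log₁₀(B) + NF
10 log₁₀(5.65×10⁴) = 47.52 dB
N = −174 + 47.52 + 6.51 = −119.97 dBm
SNR = P_sig − N = −86.9 − (−119.97) = 33.07 dB → 33.1 dB

33.1 dB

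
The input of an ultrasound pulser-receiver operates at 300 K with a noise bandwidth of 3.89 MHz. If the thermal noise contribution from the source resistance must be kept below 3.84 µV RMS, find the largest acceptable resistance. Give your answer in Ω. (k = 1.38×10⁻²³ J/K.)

229 Ω

Johnson–Nyquist: V_n = √(4kTRB) ⇒ R = V_n² / (4kTB)
4kTB = 4 × 1.38×10⁻²³ × 300 × 3.89×10⁶ = 6.44×10⁻¹⁴
R = (3.84×10⁻⁶)² / 6.44×10⁻¹⁴ = 2.29×10² Ω = 229 Ω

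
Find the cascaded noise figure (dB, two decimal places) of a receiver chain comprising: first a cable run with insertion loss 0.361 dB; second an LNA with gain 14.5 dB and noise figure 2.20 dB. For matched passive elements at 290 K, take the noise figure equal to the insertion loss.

2.56 dB

Convert to linear (a loss of L dB is a gain of −L dB): F_i = 10^(NF_i/10), G_i = 10^(G_i,dB/10)
  Stage 1: F_1 = 10^(0.361/10) = 1.087, G_1 = 10^(−0.361/10) = 0.9202
  Stage 2: F_2 = 10^(2.20/10) = 1.660, G_2 = 10^(14.5/10) = 28.18
Friis cascade:
  F = 1.087 + (1.660 − 1)/0.9202 = 1.803
NF = 10 log₁₀(1.803) = 2.56 dB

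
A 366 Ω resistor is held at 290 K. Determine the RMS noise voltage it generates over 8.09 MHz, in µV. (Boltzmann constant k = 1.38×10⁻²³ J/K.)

6.88 µV

V_n = √(4kTRB)
4kTRB = 4 × 1.38×10⁻²³ × 290 × 3.66×10² × 8.09×10⁶ = 4.74×10⁻¹¹ V²
V_n = √(4.74×10⁻¹¹) = 6.88×10⁻⁶ V = 6.88 µV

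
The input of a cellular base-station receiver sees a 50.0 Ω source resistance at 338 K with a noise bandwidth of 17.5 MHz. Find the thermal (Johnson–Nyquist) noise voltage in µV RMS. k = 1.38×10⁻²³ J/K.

V_n = √(4kTRB)
4kTRB = 4 × 1.38×10⁻²³ × 338 × 5.00×10¹ × 1.75×10⁷ = 1.63×10⁻¹¹ V²
V_n = √(1.63×10⁻¹¹) = 4.04×10⁻⁶ V = 4.04 µV

4.04 µV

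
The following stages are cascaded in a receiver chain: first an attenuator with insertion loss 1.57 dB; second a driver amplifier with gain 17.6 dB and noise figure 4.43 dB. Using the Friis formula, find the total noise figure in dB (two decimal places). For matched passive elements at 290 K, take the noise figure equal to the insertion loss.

Convert to linear (a loss of L dB is a gain of −L dB): F_i = 10^(NF_i/10), G_i = 10^(G_i,dB/10)
  Stage 1: F_1 = 10^(1.57/10) = 1.435, G_1 = 10^(−1.57/10) = 0.6966
  Stage 2: F_2 = 10^(4.43/10) = 2.773, G_2 = 10^(17.6/10) = 57.54
Friis cascade:
  F = 1.435 + (2.773 − 1)/0.6966 = 3.981
NF = 10 log₁₀(3.981) = 6.00 dB

6.00 dB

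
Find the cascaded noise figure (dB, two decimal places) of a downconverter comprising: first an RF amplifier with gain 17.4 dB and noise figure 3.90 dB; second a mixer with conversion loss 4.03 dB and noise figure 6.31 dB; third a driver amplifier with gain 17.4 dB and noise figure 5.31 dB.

Convert to linear (a loss of L dB is a gain of −L dB): F_i = 10^(NF_i/10), G_i = 10^(G_i,dB/10)
  Stage 1: F_1 = 10^(3.90/10) = 2.455, G_1 = 10^(17.4/10) = 54.95
  Stage 2: F_2 = 10^(6.31/10) = 4.276, G_2 = 10^(−4.03/10) = 0.3954
  Stage 3: F_3 = 10^(5.31/10) = 3.396, G_3 = 10^(17.4/10) = 54.95
Friis cascade:
  F = 2.455 + (4.276 − 1)/54.95 + (3.396 − 1)/21.73 = 2.625
NF = 10 log₁₀(2.625) = 4.19 dB

4.19 dB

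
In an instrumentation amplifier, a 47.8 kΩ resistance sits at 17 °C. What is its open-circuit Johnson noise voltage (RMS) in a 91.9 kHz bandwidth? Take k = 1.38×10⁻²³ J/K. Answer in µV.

8.39 µV

T = 17 °C + 273.15 = 290.15 K
V_n = √(4kTRB)
4kTRB = 4 × 1.38×10⁻²³ × 290.15 × 4.78×10⁴ × 9.19×10⁴ = 7.04×10⁻¹¹ V²
V_n = √(7.04×10⁻¹¹) = 8.39×10⁻⁶ V = 8.39 µV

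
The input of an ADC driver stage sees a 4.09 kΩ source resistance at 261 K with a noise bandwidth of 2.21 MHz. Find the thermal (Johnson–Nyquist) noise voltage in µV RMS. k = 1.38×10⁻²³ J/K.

11.4 µV

V_n = √(4kTRB)
4kTRB = 4 × 1.38×10⁻²³ × 261 × 4.09×10³ × 2.21×10⁶ = 1.30×10⁻¹⁰ V²
V_n = √(1.30×10⁻¹⁰) = 1.14×10⁻⁵ V = 11.4 µV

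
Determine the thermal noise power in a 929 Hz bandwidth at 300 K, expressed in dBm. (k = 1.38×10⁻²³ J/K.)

−144.1 dBm

P_n = kTB = 1.38×10⁻²³ × 300 × 9.29×10² = 3.85×10⁻¹⁸ W
In dBm: 10 log₁₀(3.85×10⁻¹⁸ / 10⁻³) = −144.1 dBm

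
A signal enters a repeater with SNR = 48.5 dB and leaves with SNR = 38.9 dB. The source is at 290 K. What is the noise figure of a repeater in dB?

NF (dB) = SNR_in(dB) − SNR_out(dB) when the source is at T₀
NF = 48.5 − 38.9 = 9.6 dB

9.6 dB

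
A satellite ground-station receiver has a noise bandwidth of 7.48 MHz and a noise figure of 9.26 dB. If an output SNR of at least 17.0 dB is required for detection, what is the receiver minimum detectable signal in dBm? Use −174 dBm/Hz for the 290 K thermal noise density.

Sensitivity = −174 + 10 log₁₀(B) + NF + SNR_min
= −174 + 68.74 + 9.26 + 17.0
= −79.00 dBm → −79.0 dBm

−79.0 dBm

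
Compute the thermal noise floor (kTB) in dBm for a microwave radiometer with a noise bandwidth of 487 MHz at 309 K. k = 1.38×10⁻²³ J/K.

P_n = kTB = 1.38×10⁻²³ × 309 × 4.87×10⁸ = 2.08×10⁻¹² W
In dBm: 10 log₁₀(2.08×10⁻¹² / 10⁻³) = −86.8 dBm

−86.8 dBm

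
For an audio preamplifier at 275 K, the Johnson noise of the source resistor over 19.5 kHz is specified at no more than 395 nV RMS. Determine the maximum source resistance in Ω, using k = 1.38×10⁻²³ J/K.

527 Ω

Johnson–Nyquist: V_n = √(4kTRB) ⇒ R = V_n² / (4kTB)
4kTB = 4 × 1.38×10⁻²³ × 275 × 1.95×10⁴ = 2.96×10⁻¹⁶
R = (3.95×10⁻⁷)² / 2.96×10⁻¹⁶ = 5.27×10² Ω = 527 Ω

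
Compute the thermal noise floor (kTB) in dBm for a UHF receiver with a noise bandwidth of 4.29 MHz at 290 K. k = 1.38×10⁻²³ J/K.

P_n = kTB = 1.38×10⁻²³ × 290 × 4.29×10⁶ = 1.72×10⁻¹⁴ W
In dBm: 10 log₁₀(1.72×10⁻¹⁴ / 10⁻³) = −107.7 dBm

−107.7 dBm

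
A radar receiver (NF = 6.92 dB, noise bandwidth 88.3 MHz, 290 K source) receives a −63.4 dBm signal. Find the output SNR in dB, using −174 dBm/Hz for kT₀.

Noise floor: N = −174 + 10 log₁₀(B) + NF
10 log₁₀(8.83×10⁷) = 79.46 dB
N = −174 + 79.46 + 6.92 = −87.62 dBm
SNR = P_sig − N = −63.4 − (−87.62) = 24.22 dB → 24.2 dB

24.2 dB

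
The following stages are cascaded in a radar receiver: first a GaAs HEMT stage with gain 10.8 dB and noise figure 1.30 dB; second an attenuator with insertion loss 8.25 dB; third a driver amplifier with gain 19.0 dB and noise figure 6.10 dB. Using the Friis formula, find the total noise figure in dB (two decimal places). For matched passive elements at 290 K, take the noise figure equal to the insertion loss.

Convert to linear (a loss of L dB is a gain of −L dB): F_i = 10^(NF_i/10), G_i = 10^(G_i,dB/10)
  Stage 1: F_1 = 10^(1.30/10) = 1.349, G_1 = 10^(10.8/10) = 12.02
  Stage 2: F_2 = 10^(8.25/10) = 6.683, G_2 = 10^(−8.25/10) = 0.1496
  Stage 3: F_3 = 10^(6.10/10) = 4.074, G_3 = 10^(19.0/10) = 79.43
Friis cascade:
  F = 1.349 + (6.683 − 1)/12.02 + (4.074 − 1)/1.799 = 3.530
NF = 10 log₁₀(3.530) = 5.48 dB

5.48 dB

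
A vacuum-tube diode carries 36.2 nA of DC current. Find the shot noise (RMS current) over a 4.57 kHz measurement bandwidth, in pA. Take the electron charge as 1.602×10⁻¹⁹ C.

I_n = √(2qI·B)
2qI·B = 2 × 1.602×10⁻¹⁹ × 3.62×10⁻⁸ × 4.57×10³ = 5.30×10⁻²³ A²
I_n = √(5.30×10⁻²³) = 7.28×10⁻¹² A = 7.28 pA

7.28 pA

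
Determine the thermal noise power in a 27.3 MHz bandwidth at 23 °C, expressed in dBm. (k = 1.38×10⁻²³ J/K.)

T = 23 °C + 273.15 = 296.15 K
P_n = kTB = 1.38×10⁻²³ × 296.15 × 2.73×10⁷ = 1.12×10⁻¹³ W
In dBm: 10 log₁₀(1.12×10⁻¹³ / 10⁻³) = −99.5 dBm

−99.5 dBm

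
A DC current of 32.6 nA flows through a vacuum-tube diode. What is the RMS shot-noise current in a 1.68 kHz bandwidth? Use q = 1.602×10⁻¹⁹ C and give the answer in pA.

4.19 pA

I_n = √(2qI·B)
2qI·B = 2 × 1.602×10⁻¹⁹ × 3.26×10⁻⁸ × 1.68×10³ = 1.75×10⁻²³ A²
I_n = √(1.75×10⁻²³) = 4.19×10⁻¹² A = 4.19 pA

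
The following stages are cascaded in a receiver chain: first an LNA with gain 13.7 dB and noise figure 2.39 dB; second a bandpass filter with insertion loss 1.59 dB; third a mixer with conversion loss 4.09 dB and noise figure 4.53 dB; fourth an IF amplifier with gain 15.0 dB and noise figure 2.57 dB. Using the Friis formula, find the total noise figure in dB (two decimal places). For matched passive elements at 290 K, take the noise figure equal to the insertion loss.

3.00 dB

Convert to linear (a loss of L dB is a gain of −L dB): F_i = 10^(NF_i/10), G_i = 10^(G_i,dB/10)
  Stage 1: F_1 = 10^(2.39/10) = 1.734, G_1 = 10^(13.7/10) = 23.44
  Stage 2: F_2 = 10^(1.59/10) = 1.442, G_2 = 10^(−1.59/10) = 0.6934
  Stage 3: F_3 = 10^(4.53/10) = 2.838, G_3 = 10^(−4.09/10) = 0.3899
  Stage 4: F_4 = 10^(2.57/10) = 1.807, G_4 = 10^(15.0/10) = 31.62
Friis cascade:
  F = 1.734 + (1.442 − 1)/23.44 + (2.838 − 1)/16.26 + (1.807 − 1)/6.339 = 1.993
NF = 10 log₁₀(1.993) = 3.00 dB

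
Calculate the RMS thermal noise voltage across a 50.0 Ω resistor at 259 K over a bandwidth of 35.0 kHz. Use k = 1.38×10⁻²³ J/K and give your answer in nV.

V_n = √(4kTRB)
4kTRB = 4 × 1.38×10⁻²³ × 259 × 5.00×10¹ × 3.50×10⁴ = 2.50×10⁻¹⁴ V²
V_n = √(2.50×10⁻¹⁴) = 1.58×10⁻⁷ V = 158 nV

158 nV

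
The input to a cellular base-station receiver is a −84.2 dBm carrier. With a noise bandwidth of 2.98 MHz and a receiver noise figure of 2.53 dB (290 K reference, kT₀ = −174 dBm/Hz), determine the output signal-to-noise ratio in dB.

Noise floor: N = −174 + 10 log₁₀(B) + NF
10 log₁₀(2.98×10⁶) = 64.74 dB
N = −174 + 64.74 + 2.53 = −106.73 dBm
SNR = P_sig − N = −84.2 − (−106.73) = 22.53 dB → 22.5 dB

22.5 dB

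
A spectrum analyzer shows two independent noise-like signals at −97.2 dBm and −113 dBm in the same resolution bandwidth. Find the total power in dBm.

Convert to linear, add, convert back:
P₁ = 1.91×10⁻¹³ W, P₂ = 5.01×10⁻¹⁵ W
P_tot = 1.96×10⁻¹³ W → 10 log₁₀(P_tot / 10⁻³) = −97.1 dBm

−97.1 dBm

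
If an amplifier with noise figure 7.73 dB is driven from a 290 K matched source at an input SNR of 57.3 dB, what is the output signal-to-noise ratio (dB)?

By definition F = SNR_in/SNR_out, so in dB: SNR_out = SNR_in − NF
SNR_out = 57.3 − 7.73 = 49.57 dB

49.57 dB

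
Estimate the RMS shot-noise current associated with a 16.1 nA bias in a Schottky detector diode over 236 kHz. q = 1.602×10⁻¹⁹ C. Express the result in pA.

34.9 pA

I_n = √(2qI·B)
2qI·B = 2 × 1.602×10⁻¹⁹ × 1.61×10⁻⁸ × 2.36×10⁵ = 1.22×10⁻²¹ A²
I_n = √(1.22×10⁻²¹) = 3.49×10⁻¹¹ A = 34.9 pA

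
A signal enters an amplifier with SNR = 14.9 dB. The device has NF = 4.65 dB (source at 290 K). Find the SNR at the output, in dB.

By definition F = SNR_in/SNR_out, so in dB: SNR_out = SNR_in − NF
SNR_out = 14.9 − 4.65 = 10.25 dB

10.25 dB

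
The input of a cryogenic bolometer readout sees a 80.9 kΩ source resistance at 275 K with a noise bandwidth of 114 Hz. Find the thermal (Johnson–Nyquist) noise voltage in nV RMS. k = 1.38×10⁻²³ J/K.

374 nV

V_n = √(4kTRB)
4kTRB = 4 × 1.38×10⁻²³ × 275 × 8.09×10⁴ × 1.14×10² = 1.40×10⁻¹³ V²
V_n = √(1.40×10⁻¹³) = 3.74×10⁻⁷ V = 374 nV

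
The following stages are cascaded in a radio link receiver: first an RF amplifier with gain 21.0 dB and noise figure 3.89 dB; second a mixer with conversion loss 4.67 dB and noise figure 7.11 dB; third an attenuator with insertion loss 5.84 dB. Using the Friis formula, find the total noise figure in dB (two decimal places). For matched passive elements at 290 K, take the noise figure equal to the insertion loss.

4.06 dB

Convert to linear (a loss of L dB is a gain of −L dB): F_i = 10^(NF_i/10), G_i = 10^(G_i,dB/10)
  Stage 1: F_1 = 10^(3.89/10) = 2.449, G_1 = 10^(21.0/10) = 125.9
  Stage 2: F_2 = 10^(7.11/10) = 5.140, G_2 = 10^(−4.67/10) = 0.3412
  Stage 3: F_3 = 10^(5.84/10) = 3.837, G_3 = 10^(−5.84/10) = 0.2606
Friis cascade:
  F = 2.449 + (5.140 − 1)/125.9 + (3.837 − 1)/42.95 = 2.548
NF = 10 log₁₀(2.548) = 4.06 dB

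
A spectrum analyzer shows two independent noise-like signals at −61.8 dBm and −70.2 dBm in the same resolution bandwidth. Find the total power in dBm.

Convert to linear, add, convert back:
P₁ = 6.61×10⁻¹⁰ W, P₂ = 9.55×10⁻¹¹ W
P_tot = 7.56×10⁻¹⁰ W → 10 log₁₀(P_tot / 10⁻³) = −61.2 dBm

−61.2 dBm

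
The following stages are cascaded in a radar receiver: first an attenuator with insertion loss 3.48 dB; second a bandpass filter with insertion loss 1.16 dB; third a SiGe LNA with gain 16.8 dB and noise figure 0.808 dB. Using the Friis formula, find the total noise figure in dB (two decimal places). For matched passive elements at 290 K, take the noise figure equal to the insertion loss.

Convert to linear (a loss of L dB is a gain of −L dB): F_i = 10^(NF_i/10), G_i = 10^(G_i,dB/10)
  Stage 1: F_1 = 10^(3.48/10) = 2.228, G_1 = 10^(−3.48/10) = 0.4487
  Stage 2: F_2 = 10^(1.16/10) = 1.306, G_2 = 10^(−1.16/10) = 0.7656
  Stage 3: F_3 = 10^(0.808/10) = 1.204, G_3 = 10^(16.8/10) = 47.86
Friis cascade:
  F = 2.228 + (1.306 − 1)/0.4487 + (1.204 − 1)/0.3436 = 3.506
NF = 10 log₁₀(3.506) = 5.45 dB

5.45 dB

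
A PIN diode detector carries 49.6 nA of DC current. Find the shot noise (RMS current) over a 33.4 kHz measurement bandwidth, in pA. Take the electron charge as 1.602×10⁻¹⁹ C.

23.0 pA

I_n = √(2qI·B)
2qI·B = 2 × 1.602×10⁻¹⁹ × 4.96×10⁻⁸ × 3.34×10⁴ = 5.31×10⁻²² A²
I_n = √(5.31×10⁻²²) = 2.30×10⁻¹¹ A = 23.0 pA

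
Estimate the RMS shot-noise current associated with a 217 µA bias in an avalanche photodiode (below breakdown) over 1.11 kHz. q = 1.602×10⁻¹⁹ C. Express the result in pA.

I_n = √(2qI·B)
2qI·B = 2 × 1.602×10⁻¹⁹ × 2.17×10⁻⁴ × 1.11×10³ = 7.72×10⁻²⁰ A²
I_n = √(7.72×10⁻²⁰) = 2.78×10⁻¹⁰ A = 278 pA

278 pA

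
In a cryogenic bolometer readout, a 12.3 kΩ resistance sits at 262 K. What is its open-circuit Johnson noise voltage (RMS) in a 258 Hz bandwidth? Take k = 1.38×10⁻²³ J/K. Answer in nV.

V_n = √(4kTRB)
4kTRB = 4 × 1.38×10⁻²³ × 262 × 1.23×10⁴ × 2.58×10² = 4.59×10⁻¹⁴ V²
V_n = √(4.59×10⁻¹⁴) = 2.14×10⁻⁷ V = 214 nV

214 nV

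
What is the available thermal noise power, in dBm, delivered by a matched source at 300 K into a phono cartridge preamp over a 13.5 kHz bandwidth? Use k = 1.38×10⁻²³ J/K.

P_n = kTB = 1.38×10⁻²³ × 300 × 1.35×10⁴ = 5.59×10⁻¹⁷ W
In dBm: 10 log₁₀(5.59×10⁻¹⁷ / 10⁻³) = −132.5 dBm

−132.5 dBm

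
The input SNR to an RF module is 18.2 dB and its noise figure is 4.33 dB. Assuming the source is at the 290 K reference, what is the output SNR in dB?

13.87 dB

By definition F = SNR_in/SNR_out, so in dB: SNR_out = SNR_in − NF
SNR_out = 18.2 − 4.33 = 13.87 dB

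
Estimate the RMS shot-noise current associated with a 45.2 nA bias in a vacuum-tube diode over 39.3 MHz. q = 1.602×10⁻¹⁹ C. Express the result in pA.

754 pA

I_n = √(2qI·B)
2qI·B = 2 × 1.602×10⁻¹⁹ × 4.52×10⁻⁸ × 3.93×10⁷ = 5.69×10⁻¹⁹ A²
I_n = √(5.69×10⁻¹⁹) = 7.54×10⁻¹⁰ A = 754 pA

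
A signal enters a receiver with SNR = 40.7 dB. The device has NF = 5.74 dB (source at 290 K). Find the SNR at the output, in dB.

By definition F = SNR_in/SNR_out, so in dB: SNR_out = SNR_in − NF
SNR_out = 40.7 − 5.74 = 34.96 dB

34.96 dB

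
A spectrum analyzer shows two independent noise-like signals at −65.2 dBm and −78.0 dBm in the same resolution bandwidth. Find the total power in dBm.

Convert to linear, add, convert back:
P₁ = 3.02×10⁻¹⁰ W, P₂ = 1.58×10⁻¹¹ W
P_tot = 3.18×10⁻¹⁰ W → 10 log₁₀(P_tot / 10⁻³) = −65.0 dBm

−65.0 dBm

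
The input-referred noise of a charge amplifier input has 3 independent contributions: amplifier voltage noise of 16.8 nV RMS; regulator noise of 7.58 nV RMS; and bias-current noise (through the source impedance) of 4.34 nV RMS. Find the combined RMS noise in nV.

18.9 nV

Uncorrelated sources add in power (mean-square): V_tot = √(ΣV_i²)
V_tot = √[(1.68×10⁻⁸)² + (7.58×10⁻⁹)² + (4.34×10⁻⁹)²] = 1.89×10⁻⁸ V = 18.9 nV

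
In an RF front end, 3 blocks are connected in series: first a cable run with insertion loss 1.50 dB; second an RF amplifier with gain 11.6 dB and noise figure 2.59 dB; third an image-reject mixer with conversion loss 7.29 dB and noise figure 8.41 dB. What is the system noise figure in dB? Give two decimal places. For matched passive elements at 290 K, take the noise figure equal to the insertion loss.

Convert to linear (a loss of L dB is a gain of −L dB): F_i = 10^(NF_i/10), G_i = 10^(G_i,dB/10)
  Stage 1: F_1 = 10^(1.50/10) = 1.413, G_1 = 10^(−1.50/10) = 0.7079
  Stage 2: F_2 = 10^(2.59/10) = 1.816, G_2 = 10^(11.6/10) = 14.45
  Stage 3: F_3 = 10^(8.41/10) = 6.934, G_3 = 10^(−7.29/10) = 0.1866
Friis cascade:
  F = 1.413 + (1.816 − 1)/0.7079 + (6.934 − 1)/10.23 = 3.144
NF = 10 log₁₀(3.144) = 4.98 dB

4.98 dB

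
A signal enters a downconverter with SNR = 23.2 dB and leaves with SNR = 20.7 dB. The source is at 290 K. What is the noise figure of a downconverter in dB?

2.5 dB

NF (dB) = SNR_in(dB) − SNR_out(dB) when the source is at T₀
NF = 23.2 − 20.7 = 2.5 dB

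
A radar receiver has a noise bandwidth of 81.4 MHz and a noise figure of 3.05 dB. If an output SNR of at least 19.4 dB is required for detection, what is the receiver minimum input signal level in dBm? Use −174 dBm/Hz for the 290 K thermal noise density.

−72.4 dBm

Sensitivity = −174 + 10 log₁₀(B) + NF + SNR_min
= −174 + 79.11 + 3.05 + 19.4
= −72.44 dBm → −72.4 dBm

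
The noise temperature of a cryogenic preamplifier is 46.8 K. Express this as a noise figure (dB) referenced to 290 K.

0.650 dB

F = 1 + T_e/T₀ = 1 + 46.8/290 = 1.16138
NF = 10 log₁₀(1.16138) = 0.650 dB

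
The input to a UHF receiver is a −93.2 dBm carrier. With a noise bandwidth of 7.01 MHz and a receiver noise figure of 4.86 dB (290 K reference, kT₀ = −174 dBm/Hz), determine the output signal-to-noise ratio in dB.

7.5 dB

Noise floor: N = −174 + 10 log₁₀(B) + NF
10 log₁₀(7.01×10⁶) = 68.46 dB
N = −174 + 68.46 + 4.86 = −100.68 dBm
SNR = P_sig − N = −93.2 − (−100.68) = 7.48 dB → 7.5 dB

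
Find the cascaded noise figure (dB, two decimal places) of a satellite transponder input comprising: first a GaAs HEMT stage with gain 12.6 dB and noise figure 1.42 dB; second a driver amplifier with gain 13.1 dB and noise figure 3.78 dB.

Convert to linear (a loss of L dB is a gain of −L dB): F_i = 10^(NF_i/10), G_i = 10^(G_i,dB/10)
  Stage 1: F_1 = 10^(1.42/10) = 1.387, G_1 = 10^(12.6/10) = 18.20
  Stage 2: F_2 = 10^(3.78/10) = 2.388, G_2 = 10^(13.1/10) = 20.42
Friis cascade:
  F = 1.387 + (2.388 − 1)/18.20 = 1.463
NF = 10 log₁₀(1.463) = 1.65 dB

1.65 dB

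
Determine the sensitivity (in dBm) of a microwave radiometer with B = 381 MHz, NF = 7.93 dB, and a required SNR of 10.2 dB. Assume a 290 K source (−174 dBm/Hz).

−70.1 dBm

Sensitivity = −174 + 10 log₁₀(B) + NF + SNR_min
= −174 + 85.81 + 7.93 + 10.2
= −70.06 dBm → −70.1 dBm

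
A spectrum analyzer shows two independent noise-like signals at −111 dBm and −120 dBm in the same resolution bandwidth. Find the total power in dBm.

Convert to linear, add, convert back:
P₁ = 7.94×10⁻¹⁵ W, P₂ = 1.00×10⁻¹⁵ W
P_tot = 8.94×10⁻¹⁵ W → 10 log₁₀(P_tot / 10⁻³) = −110.5 dBm

−110.5 dBm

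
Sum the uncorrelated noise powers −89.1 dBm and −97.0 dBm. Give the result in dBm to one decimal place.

−88.4 dBm

Convert to linear, add, convert back:
P₁ = 1.23×10⁻¹² W, P₂ = 2.00×10⁻¹³ W
P_tot = 1.43×10⁻¹² W → 10 log₁₀(P_tot / 10⁻³) = −88.4 dBm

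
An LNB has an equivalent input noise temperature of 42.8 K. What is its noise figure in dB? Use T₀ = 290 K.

0.598 dB

F = 1 + T_e/T₀ = 1 + 42.8/290 = 1.14759
NF = 10 log₁₀(1.14759) = 0.598 dB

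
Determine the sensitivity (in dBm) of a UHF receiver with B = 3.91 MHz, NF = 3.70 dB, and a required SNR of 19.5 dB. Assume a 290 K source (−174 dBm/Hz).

Sensitivity = −174 + 10 log₁₀(B) + NF + SNR_min
= −174 + 65.92 + 3.70 + 19.5
= −84.88 dBm → −84.9 dBm

−84.9 dBm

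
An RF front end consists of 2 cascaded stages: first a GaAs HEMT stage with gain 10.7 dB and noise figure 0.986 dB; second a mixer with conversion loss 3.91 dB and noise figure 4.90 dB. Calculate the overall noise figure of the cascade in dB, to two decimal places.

1.56 dB

Convert to linear (a loss of L dB is a gain of −L dB): F_i = 10^(NF_i/10), G_i = 10^(G_i,dB/10)
  Stage 1: F_1 = 10^(0.986/10) = 1.255, G_1 = 10^(10.7/10) = 11.75
  Stage 2: F_2 = 10^(4.90/10) = 3.090, G_2 = 10^(−3.91/10) = 0.4064
Friis cascade:
  F = 1.255 + (3.090 − 1)/11.75 = 1.433
NF = 10 log₁₀(1.433) = 1.56 dB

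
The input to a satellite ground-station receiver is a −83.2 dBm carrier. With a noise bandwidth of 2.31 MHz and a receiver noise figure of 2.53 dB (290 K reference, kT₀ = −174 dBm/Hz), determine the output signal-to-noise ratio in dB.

24.6 dB

Noise floor: N = −174 + 10 log₁₀(B) + NF
10 log₁₀(2.31×10⁶) = 63.64 dB
N = −174 + 63.64 + 2.53 = −107.83 dBm
SNR = P_sig − N = −83.2 − (−107.83) = 24.63 dB → 24.6 dB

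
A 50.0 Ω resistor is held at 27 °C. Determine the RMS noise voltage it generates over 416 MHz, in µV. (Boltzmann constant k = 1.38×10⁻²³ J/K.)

T = 27 °C + 273.15 = 300.15 K
V_n = √(4kTRB)
4kTRB = 4 × 1.38×10⁻²³ × 300.15 × 5.00×10¹ × 4.16×10⁸ = 3.45×10⁻¹⁰ V²
V_n = √(3.45×10⁻¹⁰) = 1.86×10⁻⁵ V = 18.6 µV

18.6 µV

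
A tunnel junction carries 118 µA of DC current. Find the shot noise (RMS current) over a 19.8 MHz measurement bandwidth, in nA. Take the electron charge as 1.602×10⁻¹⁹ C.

27.4 nA

I_n = √(2qI·B)
2qI·B = 2 × 1.602×10⁻¹⁹ × 1.18×10⁻⁴ × 1.98×10⁷ = 7.49×10⁻¹⁶ A²
I_n = √(7.49×10⁻¹⁶) = 2.74×10⁻⁸ A = 27.4 nA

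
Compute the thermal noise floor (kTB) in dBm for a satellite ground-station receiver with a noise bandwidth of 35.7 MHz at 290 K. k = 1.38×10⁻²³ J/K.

P_n = kTB = 1.38×10⁻²³ × 290 × 3.57×10⁷ = 1.43×10⁻¹³ W
In dBm: 10 log₁₀(1.43×10⁻¹³ / 10⁻³) = −98.5 dBm

−98.5 dBm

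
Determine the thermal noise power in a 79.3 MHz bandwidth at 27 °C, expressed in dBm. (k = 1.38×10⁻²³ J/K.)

T = 27 °C + 273.15 = 300.15 K
P_n = kTB = 1.38×10⁻²³ × 300.15 × 7.93×10⁷ = 3.28×10⁻¹³ W
In dBm: 10 log₁₀(3.28×10⁻¹³ / 10⁻³) = −94.8 dBm

−94.8 dBm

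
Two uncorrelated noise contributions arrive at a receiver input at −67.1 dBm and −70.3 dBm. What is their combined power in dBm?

Convert to linear, add, convert back:
P₁ = 1.95×10⁻¹⁰ W, P₂ = 9.33×10⁻¹¹ W
P_tot = 2.88×10⁻¹⁰ W → 10 log₁₀(P_tot / 10⁻³) = −65.4 dBm

−65.4 dBm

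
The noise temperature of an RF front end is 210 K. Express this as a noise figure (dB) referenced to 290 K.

F = 1 + T_e/T₀ = 1 + 210/290 = 1.72414
NF = 10 log₁₀(1.72414) = 2.37 dB

2.37 dB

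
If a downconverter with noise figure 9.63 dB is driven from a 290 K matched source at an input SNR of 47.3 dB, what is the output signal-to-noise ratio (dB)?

37.67 dB

By definition F = SNR_in/SNR_out, so in dB: SNR_out = SNR_in − NF
SNR_out = 47.3 − 9.63 = 37.67 dB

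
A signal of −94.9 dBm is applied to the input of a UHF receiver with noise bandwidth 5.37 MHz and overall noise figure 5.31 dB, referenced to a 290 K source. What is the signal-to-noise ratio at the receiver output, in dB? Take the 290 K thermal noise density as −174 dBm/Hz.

Noise floor: N = −174 + 10 log₁₀(B) + NF
10 log₁₀(5.37×10⁶) = 67.3 dB
N = −174 + 67.3 + 5.31 = −101.39 dBm
SNR = P_sig − N = −94.9 − (−101.39) = 6.49 dB → 6.5 dB

6.5 dB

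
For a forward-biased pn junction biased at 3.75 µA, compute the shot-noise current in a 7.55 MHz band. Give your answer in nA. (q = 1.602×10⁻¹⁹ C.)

3.01 nA

I_n = √(2qI·B)
2qI·B = 2 × 1.602×10⁻¹⁹ × 3.75×10⁻⁶ × 7.55×10⁶ = 9.07×10⁻¹⁸ A²
I_n = √(9.07×10⁻¹⁸) = 3.01×10⁻⁹ A = 3.01 nA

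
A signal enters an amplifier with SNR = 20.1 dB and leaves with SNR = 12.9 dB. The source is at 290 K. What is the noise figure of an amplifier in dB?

7.2 dB

NF (dB) = SNR_in(dB) − SNR_out(dB) when the source is at T₀
NF = 20.1 − 12.9 = 7.2 dB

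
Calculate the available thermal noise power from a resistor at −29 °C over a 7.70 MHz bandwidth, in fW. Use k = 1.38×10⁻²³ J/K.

T = −29 °C + 273.15 = 244.15 K
P_n = kTB = 1.38×10⁻²³ × 244.15 × 7.70×10⁶ = 2.59×10⁻¹⁴ W = 25.9 fW

25.9 fW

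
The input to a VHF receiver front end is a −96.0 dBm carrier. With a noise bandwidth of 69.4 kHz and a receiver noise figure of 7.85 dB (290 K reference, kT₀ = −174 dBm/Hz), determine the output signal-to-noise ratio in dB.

Noise floor: N = −174 + 10 log₁₀(B) + NF
10 log₁₀(6.94×10⁴) = 48.41 dB
N = −174 + 48.41 + 7.85 = −117.74 dBm
SNR = P_sig − N = −96.0 − (−117.74) = 21.74 dB → 21.7 dB

21.7 dB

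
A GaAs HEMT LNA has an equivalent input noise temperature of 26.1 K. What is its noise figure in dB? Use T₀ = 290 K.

F = 1 + T_e/T₀ = 1 + 26.1/290 = 1.09
NF = 10 log₁₀(1.09) = 0.374 dB

0.374 dB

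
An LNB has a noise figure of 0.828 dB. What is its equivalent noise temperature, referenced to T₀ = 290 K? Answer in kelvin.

F = 10^(0.828/10) = 1.21004
T_e = (F − 1)·T₀ = (1.21004 − 1) × 290 = 60.9 K

60.9 K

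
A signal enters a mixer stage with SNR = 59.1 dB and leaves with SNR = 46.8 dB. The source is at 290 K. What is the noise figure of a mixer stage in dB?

NF (dB) = SNR_in(dB) − SNR_out(dB) when the source is at T₀
NF = 59.1 − 46.8 = 12.3 dB

12.3 dB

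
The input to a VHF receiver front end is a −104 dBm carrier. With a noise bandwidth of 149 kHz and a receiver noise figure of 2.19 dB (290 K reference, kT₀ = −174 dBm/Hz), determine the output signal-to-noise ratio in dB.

Noise floor: N = −174 + 10 log₁₀(B) + NF
10 log₁₀(1.49×10⁵) = 51.73 dB
N = −174 + 51.73 + 2.19 = −120.08 dBm
SNR = P_sig − N = −104 − (−120.08) = 16.08 dB → 16.1 dB

16.1 dB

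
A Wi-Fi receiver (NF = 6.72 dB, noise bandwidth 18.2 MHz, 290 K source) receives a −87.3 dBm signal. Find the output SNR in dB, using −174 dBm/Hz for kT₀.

Noise floor: N = −174 + 10 log₁₀(B) + NF
10 log₁₀(1.82×10⁷) = 72.6 dB
N = −174 + 72.6 + 6.72 = −94.68 dBm
SNR = P_sig − N = −87.3 − (−94.68) = 7.38 dB → 7.4 dB

7.4 dB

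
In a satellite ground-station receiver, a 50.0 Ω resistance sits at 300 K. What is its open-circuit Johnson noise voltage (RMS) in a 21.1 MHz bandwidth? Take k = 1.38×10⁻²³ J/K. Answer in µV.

V_n = √(4kTRB)
4kTRB = 4 × 1.38×10⁻²³ × 300 × 5.00×10¹ × 2.11×10⁷ = 1.75×10⁻¹¹ V²
V_n = √(1.75×10⁻¹¹) = 4.18×10⁻⁶ V = 4.18 µV

4.18 µV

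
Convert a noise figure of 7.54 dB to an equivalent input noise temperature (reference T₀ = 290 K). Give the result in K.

1356 K

F = 10^(7.54/10) = 5.67545
T_e = (F − 1)·T₀ = (5.67545 − 1) × 290 = 1356 K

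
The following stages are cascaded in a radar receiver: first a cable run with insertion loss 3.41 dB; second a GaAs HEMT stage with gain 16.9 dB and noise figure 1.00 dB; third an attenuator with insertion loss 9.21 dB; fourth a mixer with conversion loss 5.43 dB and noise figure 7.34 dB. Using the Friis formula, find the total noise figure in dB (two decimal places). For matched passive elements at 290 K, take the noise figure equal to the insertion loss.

Convert to linear (a loss of L dB is a gain of −L dB): F_i = 10^(NF_i/10), G_i = 10^(G_i,dB/10)
  Stage 1: F_1 = 10^(3.41/10) = 2.193, G_1 = 10^(−3.41/10) = 0.4560
  Stage 2: F_2 = 10^(1.00/10) = 1.259, G_2 = 10^(16.9/10) = 48.98
  Stage 3: F_3 = 10^(9.21/10) = 8.337, G_3 = 10^(−9.21/10) = 0.1199
  Stage 4: F_4 = 10^(7.34/10) = 5.420, G_4 = 10^(−5.43/10) = 0.2864
Friis cascade:
  F = 2.193 + (1.259 − 1)/0.4560 + (8.337 − 1)/22.34 + (5.420 − 1)/2.679 = 4.739
NF = 10 log₁₀(4.739) = 6.76 dB

6.76 dB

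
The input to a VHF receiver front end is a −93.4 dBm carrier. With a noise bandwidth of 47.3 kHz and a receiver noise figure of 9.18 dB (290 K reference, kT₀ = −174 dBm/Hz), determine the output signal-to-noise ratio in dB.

24.7 dB

Noise floor: N = −174 + 10 log₁₀(B) + NF
10 log₁₀(4.73×10⁴) = 46.75 dB
N = −174 + 46.75 + 9.18 = −118.07 dBm
SNR = P_sig − N = −93.4 − (−118.07) = 24.67 dB → 24.7 dB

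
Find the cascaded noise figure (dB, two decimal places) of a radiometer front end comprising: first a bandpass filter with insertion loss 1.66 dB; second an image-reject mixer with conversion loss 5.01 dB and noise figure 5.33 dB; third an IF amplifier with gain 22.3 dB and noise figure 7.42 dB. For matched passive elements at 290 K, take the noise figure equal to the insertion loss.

14.15 dB

Convert to linear (a loss of L dB is a gain of −L dB): F_i = 10^(NF_i/10), G_i = 10^(G_i,dB/10)
  Stage 1: F_1 = 10^(1.66/10) = 1.466, G_1 = 10^(−1.66/10) = 0.6823
  Stage 2: F_2 = 10^(5.33/10) = 3.412, G_2 = 10^(−5.01/10) = 0.3155
  Stage 3: F_3 = 10^(7.42/10) = 5.521, G_3 = 10^(22.3/10) = 169.8
Friis cascade:
  F = 1.466 + (3.412 − 1)/0.6823 + (5.521 − 1)/0.2153 = 26.00
NF = 10 log₁₀(26.00) = 14.15 dB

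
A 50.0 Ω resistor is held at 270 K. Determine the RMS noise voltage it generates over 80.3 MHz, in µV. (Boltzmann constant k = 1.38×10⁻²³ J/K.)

7.74 µV

V_n = √(4kTRB)
4kTRB = 4 × 1.38×10⁻²³ × 270 × 5.00×10¹ × 8.03×10⁷ = 5.98×10⁻¹¹ V²
V_n = √(5.98×10⁻¹¹) = 7.74×10⁻⁶ V = 7.74 µV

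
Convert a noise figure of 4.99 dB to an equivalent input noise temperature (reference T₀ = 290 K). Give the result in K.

F = 10^(4.99/10) = 3.155
T_e = (F − 1)·T₀ = (3.155 − 1) × 290 = 625 K

625 K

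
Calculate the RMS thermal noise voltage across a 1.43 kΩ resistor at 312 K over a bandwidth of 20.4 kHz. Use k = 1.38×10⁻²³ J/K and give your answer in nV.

V_n = √(4kTRB)
4kTRB = 4 × 1.38×10⁻²³ × 312 × 1.43×10³ × 2.04×10⁴ = 5.02×10⁻¹³ V²
V_n = √(5.02×10⁻¹³) = 7.09×10⁻⁷ V = 709 nV

709 nV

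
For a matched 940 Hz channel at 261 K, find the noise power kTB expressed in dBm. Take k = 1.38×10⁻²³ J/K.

P_n = kTB = 1.38×10⁻²³ × 261 × 9.40×10² = 3.39×10⁻¹⁸ W
In dBm: 10 log₁₀(3.39×10⁻¹⁸ / 10⁻³) = −144.7 dBm

−144.7 dBm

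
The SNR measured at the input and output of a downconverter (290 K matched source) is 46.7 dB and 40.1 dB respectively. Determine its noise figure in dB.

NF (dB) = SNR_in(dB) − SNR_out(dB) when the source is at T₀
NF = 46.7 − 40.1 = 6.6 dB

6.6 dB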